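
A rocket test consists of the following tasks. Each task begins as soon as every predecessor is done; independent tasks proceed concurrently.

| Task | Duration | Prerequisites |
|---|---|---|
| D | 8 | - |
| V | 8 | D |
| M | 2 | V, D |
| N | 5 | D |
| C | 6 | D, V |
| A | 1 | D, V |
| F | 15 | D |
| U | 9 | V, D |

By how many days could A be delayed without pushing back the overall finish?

8

D→V→U = 8+8+9 = 25 sets the makespan at 25 days.
A finishes as early as 17 and must finish by 25.
Float = 25 − 17 = 8.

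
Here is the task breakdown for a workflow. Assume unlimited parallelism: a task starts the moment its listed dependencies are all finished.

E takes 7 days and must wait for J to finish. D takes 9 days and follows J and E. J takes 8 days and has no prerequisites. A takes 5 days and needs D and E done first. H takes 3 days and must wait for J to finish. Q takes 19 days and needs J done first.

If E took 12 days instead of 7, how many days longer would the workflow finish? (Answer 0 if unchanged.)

5

Baseline: J→E→D→A = 8+7+9+5 = 29 → 29 days.
Since E is critical, the +5 change carries straight to that chain (now 34 days).
That remains the longest chain; total 34 days.
Change in finish: 34 − 29 = +5 days.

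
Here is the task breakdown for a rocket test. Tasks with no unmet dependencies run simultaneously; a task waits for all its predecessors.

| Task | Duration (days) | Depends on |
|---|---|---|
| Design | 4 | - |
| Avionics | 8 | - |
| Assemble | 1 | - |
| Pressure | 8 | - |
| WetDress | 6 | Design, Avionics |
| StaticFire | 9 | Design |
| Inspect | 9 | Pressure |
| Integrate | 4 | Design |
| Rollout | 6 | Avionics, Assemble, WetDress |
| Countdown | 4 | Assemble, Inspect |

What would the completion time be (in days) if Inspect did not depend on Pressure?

20

Before: longest chain Pressure→Inspect→Countdown = 8+9+4 = 21, finish 21.
Without Pressure→Inspect, Inspect's earliest start moves from 8 to 0.
After: Avionics→WetDress→Rollout = 8+6+6 = 20 → 20 days.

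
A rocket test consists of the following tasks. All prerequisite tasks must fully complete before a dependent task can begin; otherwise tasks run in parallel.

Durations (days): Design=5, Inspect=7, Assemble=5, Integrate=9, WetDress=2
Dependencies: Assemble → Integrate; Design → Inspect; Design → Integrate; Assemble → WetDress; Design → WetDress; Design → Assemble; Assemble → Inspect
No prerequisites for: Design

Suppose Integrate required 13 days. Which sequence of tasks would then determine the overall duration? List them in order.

Critical path before the change: Design→Assemble→Integrate = 5+5+9 = 19 giving 19 days.
Since Integrate is critical, the +4 change carries straight to that chain (now 23 days).
The critical path is still Design→Assemble→Integrate; finish is now 23 days.

Design, Assemble, Integrate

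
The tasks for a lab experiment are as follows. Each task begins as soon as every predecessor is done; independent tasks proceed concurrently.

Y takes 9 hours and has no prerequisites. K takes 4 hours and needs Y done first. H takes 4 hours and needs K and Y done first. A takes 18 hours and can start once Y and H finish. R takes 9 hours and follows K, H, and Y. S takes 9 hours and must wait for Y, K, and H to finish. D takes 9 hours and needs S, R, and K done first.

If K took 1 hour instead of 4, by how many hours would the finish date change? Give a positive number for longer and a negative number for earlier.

As given, the longest chain is Y→K→H→A = 9+4+4+18 = 35, so the finish is 35 hours.
K is on the critical path; changing it to 1 makes that path 32 hours.
No other chain overtakes it, so the finish is 32 hours.
Change in finish: 32 − 35 = -3 hours.

-3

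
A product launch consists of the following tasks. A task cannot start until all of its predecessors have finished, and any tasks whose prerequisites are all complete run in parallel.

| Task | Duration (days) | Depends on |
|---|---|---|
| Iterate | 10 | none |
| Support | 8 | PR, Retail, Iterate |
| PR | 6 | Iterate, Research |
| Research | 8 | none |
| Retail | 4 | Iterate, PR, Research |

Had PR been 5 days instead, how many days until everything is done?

27

Critical path before the change: Iterate→PR→Retail→Support = 10+6+4+8 = 28 giving 28 days.
PR lies on that path, so at 5 days the path becomes 27 days.
The critical path is still Iterate→PR→Retail→Support; finish is now 27 days.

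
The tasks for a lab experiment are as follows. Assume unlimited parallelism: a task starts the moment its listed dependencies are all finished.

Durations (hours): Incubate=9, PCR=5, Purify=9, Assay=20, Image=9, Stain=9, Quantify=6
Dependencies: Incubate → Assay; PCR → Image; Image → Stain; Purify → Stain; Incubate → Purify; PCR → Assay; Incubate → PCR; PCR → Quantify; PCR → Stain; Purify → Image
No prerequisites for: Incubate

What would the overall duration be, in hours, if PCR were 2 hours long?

Critical path before the change: Incubate→Purify→Image→Stain = 9+9+9+9 = 36 giving 36 hours.
PCR is off the critical path — its longest chain is 34 hours, giving 2 of slack.
The critical path is still Incubate→Purify→Image→Stain; finish is now 36 hours.

36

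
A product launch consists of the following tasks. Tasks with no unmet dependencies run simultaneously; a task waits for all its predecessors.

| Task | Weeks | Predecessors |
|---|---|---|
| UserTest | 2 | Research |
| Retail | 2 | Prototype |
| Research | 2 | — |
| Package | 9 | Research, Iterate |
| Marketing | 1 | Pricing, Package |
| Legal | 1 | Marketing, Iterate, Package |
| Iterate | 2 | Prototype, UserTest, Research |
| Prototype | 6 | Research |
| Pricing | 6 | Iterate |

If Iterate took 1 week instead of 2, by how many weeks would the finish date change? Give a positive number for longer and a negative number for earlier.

As given, the longest chain is Research→Prototype→Iterate→Package→Marketing→Legal = 2+6+2+9+1+1 = 21, so the finish is 21 weeks.
Since Iterate is critical, the -1 change carries straight to that chain (now 20 weeks).
The critical path is still Research→Prototype→Iterate→Package→Marketing→Legal; finish is now 20 weeks.
Change in finish: 20 − 21 = -1 weeks.

-1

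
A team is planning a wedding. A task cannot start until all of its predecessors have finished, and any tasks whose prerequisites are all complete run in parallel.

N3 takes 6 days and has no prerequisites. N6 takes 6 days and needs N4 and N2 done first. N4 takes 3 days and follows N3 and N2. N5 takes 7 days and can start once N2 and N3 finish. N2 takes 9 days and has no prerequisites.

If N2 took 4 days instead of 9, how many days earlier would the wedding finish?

3

As given, the longest chain is N2→N4→N6 = 9+3+6 = 18, so the finish is 18 days.
N2 lies on that path, so at 4 days the path becomes 13 days.
The binding chain switches to N3→N4→N6 = 6+3+6 = 15; finish 15 days.
Change in finish: 15 − 18 = -3 days.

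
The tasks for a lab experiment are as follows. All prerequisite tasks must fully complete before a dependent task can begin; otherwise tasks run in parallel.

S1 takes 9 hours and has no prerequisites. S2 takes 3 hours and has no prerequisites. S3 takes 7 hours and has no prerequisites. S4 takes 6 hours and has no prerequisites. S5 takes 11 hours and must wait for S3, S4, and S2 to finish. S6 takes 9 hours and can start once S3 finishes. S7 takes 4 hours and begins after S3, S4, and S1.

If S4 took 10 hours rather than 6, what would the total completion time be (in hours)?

21

The binding path is S3→S5 = 7+11 = 18; finish at 18 hours.
The longest path through S4 is only 17 hours, so S4 has float 1.
Now S4→S5 = 10+11 = 21 is longest, so the finish becomes 21 hours.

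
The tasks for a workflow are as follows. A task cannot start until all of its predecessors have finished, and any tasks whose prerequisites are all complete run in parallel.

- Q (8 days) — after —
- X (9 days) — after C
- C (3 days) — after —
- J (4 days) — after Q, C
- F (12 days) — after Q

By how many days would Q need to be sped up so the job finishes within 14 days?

6

Current finish: 20 days; target: 14.
Q is on every critical path, so each day cut from Q cuts the finish by one (this holds down to a finish of 13).
Need 20 − 14 = 6 days off Q → Q becomes 2 days, finish becomes 14.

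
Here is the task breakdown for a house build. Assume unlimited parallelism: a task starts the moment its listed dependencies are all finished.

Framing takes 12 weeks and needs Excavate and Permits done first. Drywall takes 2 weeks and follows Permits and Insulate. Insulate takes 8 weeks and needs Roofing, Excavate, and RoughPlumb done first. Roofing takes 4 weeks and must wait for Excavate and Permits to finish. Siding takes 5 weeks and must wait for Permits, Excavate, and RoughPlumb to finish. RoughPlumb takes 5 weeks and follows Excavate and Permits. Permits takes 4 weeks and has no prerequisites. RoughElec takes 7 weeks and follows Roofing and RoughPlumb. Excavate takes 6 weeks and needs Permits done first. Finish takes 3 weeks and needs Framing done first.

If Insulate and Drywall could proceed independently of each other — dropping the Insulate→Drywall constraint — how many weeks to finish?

Original critical path: Permits→Excavate→Framing→Finish = 4+6+12+3 = 25 ⇒ 25 weeks.
Without Insulate→Drywall, Drywall's earliest start moves from 23 to 4.
The longest chain is now Permits→Excavate→Framing→Finish = 4+6+12+3 = 25, so the project takes 25 weeks.

25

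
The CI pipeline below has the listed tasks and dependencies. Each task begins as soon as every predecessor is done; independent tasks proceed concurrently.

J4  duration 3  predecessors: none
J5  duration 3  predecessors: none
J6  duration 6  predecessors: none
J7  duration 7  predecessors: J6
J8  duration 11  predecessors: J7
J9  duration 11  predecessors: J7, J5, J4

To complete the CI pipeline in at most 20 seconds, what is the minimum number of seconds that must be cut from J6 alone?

Current finish: 24 seconds; target: 20.
J6 is on every critical path, so each second cut from J6 cuts the finish by one (this holds down to a finish of 19).
Need 24 − 20 = 4 seconds off J6 → J6 becomes 2 seconds, finish becomes 20.

4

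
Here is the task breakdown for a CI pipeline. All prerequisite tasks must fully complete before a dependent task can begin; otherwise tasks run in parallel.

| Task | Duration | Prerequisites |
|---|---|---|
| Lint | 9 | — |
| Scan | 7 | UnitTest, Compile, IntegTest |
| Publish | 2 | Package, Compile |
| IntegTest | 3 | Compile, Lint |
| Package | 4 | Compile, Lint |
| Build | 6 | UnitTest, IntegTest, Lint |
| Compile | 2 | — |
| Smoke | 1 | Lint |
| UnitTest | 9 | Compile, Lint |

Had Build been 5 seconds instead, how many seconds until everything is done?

Critical path before the change: Lint→UnitTest→Scan = 9+9+7 = 25 giving 25 seconds.
Build is off the critical path — its longest chain is 24 seconds, giving 1 of slack.
No other chain overtakes it, so the finish is 25 seconds.

25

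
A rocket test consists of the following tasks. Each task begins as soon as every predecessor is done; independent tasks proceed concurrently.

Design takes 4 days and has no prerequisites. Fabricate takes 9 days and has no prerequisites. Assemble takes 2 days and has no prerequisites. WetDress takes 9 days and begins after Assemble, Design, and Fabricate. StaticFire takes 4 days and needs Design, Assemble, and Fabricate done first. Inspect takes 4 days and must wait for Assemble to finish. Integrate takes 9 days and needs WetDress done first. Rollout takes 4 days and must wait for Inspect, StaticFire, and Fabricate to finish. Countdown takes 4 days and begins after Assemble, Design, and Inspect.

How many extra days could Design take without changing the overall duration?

Critical path: Fabricate→WetDress→Integrate = 9+9+9 = 27, so the finish is 27 days.
Longest path through Design: 22 days (earliest finish 4, latest finish 9).
So Design can slip 9 − 4 = 5 days.

5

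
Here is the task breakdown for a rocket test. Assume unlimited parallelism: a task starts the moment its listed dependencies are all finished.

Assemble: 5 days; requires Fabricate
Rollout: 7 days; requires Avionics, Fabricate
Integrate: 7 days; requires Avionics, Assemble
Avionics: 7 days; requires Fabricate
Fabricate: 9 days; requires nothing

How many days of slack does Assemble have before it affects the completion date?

2

Critical path: Fabricate→Avionics→Integrate = 9+7+7 = 23, so the finish is 23 days.
The longest chain containing Assemble totals 21 days.
Slack of Assemble = 11 − 9 = 2 days.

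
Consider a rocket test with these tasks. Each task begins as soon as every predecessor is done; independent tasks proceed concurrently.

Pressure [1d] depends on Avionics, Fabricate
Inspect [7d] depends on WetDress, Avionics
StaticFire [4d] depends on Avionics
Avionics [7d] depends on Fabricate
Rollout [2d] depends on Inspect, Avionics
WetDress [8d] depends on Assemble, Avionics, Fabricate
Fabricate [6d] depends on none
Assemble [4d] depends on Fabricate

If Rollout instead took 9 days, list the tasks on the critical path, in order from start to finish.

Baseline: Fabricate→Avionics→WetDress→Inspect→Rollout = 6+7+8+7+2 = 30 → 30 days.
Rollout lies on that path, so at 9 days the path becomes 37 days.
No other chain overtakes it, so the finish is 37 days.

Fabricate, Avionics, WetDress, Inspect, Rollout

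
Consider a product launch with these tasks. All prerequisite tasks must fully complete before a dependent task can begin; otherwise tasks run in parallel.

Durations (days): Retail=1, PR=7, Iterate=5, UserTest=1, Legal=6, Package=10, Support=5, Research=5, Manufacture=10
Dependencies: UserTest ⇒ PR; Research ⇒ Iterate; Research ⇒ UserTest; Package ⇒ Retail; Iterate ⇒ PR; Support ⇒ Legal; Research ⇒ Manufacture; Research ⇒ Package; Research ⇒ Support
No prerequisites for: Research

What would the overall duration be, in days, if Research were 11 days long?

23

Actual critical path: Research→Iterate→PR = 5+5+7 = 17 ⇒ 17 days.
Research is on the critical path; changing it to 11 makes that path 23 days.
That remains the longest chain; total 23 days.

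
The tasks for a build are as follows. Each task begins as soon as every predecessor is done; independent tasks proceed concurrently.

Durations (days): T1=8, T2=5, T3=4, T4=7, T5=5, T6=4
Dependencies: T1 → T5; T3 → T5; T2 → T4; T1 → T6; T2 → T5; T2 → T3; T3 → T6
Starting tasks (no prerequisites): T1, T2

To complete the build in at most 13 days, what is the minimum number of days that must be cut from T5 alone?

1

Current finish: 14 days; target: 13.
T5 is on every critical path, so each day cut from T5 cuts the finish by one (this holds down to a finish of 13).
Need 14 − 13 = 1 day off T5 → T5 becomes 4 days, finish becomes 13.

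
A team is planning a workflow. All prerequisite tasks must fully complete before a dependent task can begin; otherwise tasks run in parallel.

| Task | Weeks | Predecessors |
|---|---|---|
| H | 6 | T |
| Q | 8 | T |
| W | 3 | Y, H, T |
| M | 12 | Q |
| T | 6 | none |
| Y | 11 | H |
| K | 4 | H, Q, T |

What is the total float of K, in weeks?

8

T→Q→M = 6+8+12 = 26 sets the makespan at 26 weeks.
The longest chain containing K totals 18 weeks.
So K can slip 26 − 18 = 8 weeks.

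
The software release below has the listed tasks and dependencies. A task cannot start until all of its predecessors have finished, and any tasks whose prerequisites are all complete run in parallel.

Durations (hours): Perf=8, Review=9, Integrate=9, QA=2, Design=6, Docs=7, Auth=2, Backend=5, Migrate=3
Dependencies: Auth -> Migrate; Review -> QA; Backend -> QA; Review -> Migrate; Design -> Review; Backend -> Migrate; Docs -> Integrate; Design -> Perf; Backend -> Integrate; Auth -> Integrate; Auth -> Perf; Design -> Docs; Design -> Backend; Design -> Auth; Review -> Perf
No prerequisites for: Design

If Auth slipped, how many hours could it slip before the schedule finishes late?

Critical path: Design→Review→Perf = 6+9+8 = 23, so the finish is 23 hours.
Auth finishes as early as 8 and must finish by 14.
Float = 23 − 17 = 6.

6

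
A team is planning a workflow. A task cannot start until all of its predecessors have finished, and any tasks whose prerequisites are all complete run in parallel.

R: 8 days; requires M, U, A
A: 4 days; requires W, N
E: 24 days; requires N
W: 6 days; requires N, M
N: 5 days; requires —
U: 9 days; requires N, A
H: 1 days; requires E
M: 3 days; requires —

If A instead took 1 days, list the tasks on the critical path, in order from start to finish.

N, E, H

The binding path is N→W→A→U→R = 5+6+4+9+8 = 32; finish at 32 days.
A lies on that path, so at 1 day the path becomes 29 days.
Now N→E→H = 5+24+1 = 30 is longest, so the finish becomes 30 days.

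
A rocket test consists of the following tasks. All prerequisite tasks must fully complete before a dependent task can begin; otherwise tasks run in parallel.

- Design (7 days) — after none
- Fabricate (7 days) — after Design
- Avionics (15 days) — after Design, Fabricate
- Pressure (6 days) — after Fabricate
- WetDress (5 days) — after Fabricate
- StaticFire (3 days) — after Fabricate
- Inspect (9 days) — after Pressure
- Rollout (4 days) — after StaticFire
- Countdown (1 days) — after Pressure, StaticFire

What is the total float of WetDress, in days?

10

Design→Fabricate→Avionics = 7+7+15 = 29 sets the makespan at 29 days.
WetDress finishes as early as 19 and must finish by 29.
So WetDress can slip 29 − 19 = 10 days.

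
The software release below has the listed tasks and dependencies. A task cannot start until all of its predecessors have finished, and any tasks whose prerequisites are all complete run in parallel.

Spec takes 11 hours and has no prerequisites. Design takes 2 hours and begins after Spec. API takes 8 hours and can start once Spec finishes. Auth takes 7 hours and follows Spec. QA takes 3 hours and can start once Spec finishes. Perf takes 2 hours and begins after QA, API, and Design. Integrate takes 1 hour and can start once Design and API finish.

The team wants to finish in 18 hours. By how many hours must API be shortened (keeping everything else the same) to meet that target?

3

Current finish: 21 hours; target: 18.
API is on every critical path, so each hour cut from API cuts the finish by one (this holds down to a finish of 18).
Need 21 − 18 = 3 hours off API → API becomes 5 hours, finish becomes 18.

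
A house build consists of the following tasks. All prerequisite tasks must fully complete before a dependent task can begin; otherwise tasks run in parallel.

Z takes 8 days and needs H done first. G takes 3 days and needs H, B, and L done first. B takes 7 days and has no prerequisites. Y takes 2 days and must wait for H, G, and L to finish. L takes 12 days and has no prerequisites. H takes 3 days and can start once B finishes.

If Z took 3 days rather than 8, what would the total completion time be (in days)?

17

Baseline: B→H→Z = 7+3+8 = 18 → 18 days.
Z lies on that path, so at 3 days the path becomes 13 days.
New critical path: L→G→Y = 12+3+2 = 17 ⇒ 17 days.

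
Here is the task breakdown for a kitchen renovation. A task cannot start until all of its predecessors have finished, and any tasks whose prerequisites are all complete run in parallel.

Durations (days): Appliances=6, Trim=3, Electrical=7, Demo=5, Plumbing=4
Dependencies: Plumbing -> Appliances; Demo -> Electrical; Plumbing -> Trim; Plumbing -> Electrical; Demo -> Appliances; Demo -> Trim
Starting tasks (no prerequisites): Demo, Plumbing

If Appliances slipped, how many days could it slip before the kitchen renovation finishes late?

The longest chain is Demo→Electrical = 5+7 = 12; overall finish 12 days.
Appliances finishes as early as 11 and must finish by 12.
Float = 12 − 11 = 1.

1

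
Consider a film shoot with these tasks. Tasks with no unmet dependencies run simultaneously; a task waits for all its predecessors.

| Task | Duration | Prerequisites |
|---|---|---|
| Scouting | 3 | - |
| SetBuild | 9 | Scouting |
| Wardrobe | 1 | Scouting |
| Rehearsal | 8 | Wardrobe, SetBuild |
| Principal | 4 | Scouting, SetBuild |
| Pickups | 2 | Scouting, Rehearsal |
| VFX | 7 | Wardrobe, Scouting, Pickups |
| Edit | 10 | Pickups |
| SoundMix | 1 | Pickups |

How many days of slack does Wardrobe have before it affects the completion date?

8

Scouting→SetBuild→Rehearsal→Pickups→Edit = 3+9+8+2+10 = 32 sets the makespan at 32 days.
Wardrobe finishes as early as 4 and must finish by 12.
So Wardrobe can slip 12 − 4 = 8 days.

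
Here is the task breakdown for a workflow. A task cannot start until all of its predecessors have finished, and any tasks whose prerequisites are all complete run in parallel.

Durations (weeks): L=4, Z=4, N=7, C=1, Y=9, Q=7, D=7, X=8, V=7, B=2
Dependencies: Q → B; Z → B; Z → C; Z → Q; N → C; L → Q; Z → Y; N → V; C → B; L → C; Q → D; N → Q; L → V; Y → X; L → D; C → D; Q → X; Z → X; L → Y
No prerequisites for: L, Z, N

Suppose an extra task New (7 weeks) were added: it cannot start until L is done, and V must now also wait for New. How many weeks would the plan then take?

Originally the plan takes 22 weeks.
With New inserted, V now waits for max(N, L, New).
New critical path: N→Q→X = 7+7+8 = 22 ⇒ 22 weeks.

22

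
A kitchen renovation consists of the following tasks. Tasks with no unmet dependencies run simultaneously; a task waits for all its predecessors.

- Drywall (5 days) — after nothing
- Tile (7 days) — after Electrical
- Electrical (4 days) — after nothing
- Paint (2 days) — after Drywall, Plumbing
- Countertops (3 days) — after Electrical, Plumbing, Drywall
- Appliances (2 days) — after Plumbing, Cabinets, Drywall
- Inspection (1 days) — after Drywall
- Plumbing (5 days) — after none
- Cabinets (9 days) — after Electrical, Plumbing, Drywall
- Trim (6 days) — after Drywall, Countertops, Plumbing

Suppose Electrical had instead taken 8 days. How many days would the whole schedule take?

19

As given, the longest chain is Plumbing→Cabinets→Appliances = 5+9+2 = 16, so the finish is 16 days.
Electrical has 1 day of float (longest path through it is 15).
New critical path: Electrical→Cabinets→Appliances = 8+9+2 = 19 ⇒ 19 days.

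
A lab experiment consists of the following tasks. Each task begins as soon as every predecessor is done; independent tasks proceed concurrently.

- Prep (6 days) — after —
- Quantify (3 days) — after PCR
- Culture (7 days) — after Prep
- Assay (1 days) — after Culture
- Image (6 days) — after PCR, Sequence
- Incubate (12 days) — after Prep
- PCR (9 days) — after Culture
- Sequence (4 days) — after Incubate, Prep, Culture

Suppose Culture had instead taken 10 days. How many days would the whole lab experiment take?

The binding path is Prep→Culture→PCR→Image = 6+7+9+6 = 28; finish at 28 days.
Culture is on the critical path; changing it to 10 makes that path 31 days.
That remains the longest chain; total 31 days.

31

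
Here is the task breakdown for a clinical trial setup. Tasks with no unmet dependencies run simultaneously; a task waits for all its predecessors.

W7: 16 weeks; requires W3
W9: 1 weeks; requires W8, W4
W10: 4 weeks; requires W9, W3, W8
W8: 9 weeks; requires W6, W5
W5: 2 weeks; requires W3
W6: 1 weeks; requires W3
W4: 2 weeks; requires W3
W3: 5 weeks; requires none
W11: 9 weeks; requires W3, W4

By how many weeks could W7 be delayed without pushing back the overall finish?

Critical path: W3→W5→W8→W9→W10 = 5+2+9+1+4 = 21, so the finish is 21 weeks.
The longest chain containing W7 totals 21 weeks.
Slack of W7 = 5 − 5 = 0 weeks.

0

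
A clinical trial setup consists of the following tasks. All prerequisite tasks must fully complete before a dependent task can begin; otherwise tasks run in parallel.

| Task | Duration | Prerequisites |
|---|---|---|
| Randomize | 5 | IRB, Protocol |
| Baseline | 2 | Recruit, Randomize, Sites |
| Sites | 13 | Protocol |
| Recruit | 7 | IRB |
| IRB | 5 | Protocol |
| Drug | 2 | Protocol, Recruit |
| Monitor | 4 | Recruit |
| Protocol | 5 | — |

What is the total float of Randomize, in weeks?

The longest chain is Protocol→IRB→Recruit→Monitor = 5+5+7+4 = 21; overall finish 21 weeks.
The longest chain containing Randomize totals 17 weeks.
So Randomize can slip 19 − 15 = 4 weeks.

4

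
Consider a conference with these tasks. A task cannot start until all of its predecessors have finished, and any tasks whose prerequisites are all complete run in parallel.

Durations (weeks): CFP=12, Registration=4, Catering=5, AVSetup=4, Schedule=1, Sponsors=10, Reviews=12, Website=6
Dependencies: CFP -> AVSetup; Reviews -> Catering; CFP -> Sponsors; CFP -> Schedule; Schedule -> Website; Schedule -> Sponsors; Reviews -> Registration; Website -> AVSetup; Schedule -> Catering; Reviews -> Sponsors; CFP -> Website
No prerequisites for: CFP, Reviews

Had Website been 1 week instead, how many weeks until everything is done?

As given, the longest chain is CFP→Schedule→Website→AVSetup = 12+1+6+4 = 23, so the finish is 23 weeks.
Website is on the critical path; changing it to 1 makes that path 18 weeks.
The binding chain switches to CFP→Schedule→Sponsors = 12+1+10 = 23; finish 23 weeks.

23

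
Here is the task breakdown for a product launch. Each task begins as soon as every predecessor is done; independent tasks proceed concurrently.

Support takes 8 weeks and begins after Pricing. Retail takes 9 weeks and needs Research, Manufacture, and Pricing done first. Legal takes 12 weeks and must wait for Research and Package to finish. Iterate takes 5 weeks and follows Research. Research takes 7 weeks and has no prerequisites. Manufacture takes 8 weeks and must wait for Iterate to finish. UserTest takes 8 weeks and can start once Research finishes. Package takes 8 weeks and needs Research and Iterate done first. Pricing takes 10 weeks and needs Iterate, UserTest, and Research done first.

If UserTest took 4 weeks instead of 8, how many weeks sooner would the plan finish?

2

Baseline: Research→UserTest→Pricing→Retail = 7+8+10+9 = 34 → 34 weeks.
Since UserTest is critical, the -4 change carries straight to that chain (now 30 weeks).
New critical path: Research→Iterate→Package→Legal = 7+5+8+12 = 32 ⇒ 32 weeks.
Change in finish: 32 − 34 = -2 weeks.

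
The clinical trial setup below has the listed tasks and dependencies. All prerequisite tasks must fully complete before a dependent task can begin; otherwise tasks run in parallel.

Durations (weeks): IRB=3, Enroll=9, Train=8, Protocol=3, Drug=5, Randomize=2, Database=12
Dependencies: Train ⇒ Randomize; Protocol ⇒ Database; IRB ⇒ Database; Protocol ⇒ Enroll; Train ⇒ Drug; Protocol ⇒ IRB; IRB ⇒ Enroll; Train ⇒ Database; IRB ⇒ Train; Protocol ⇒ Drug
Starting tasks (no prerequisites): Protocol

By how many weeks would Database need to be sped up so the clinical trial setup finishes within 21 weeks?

5

Current finish: 26 weeks; target: 21.
Database is on every critical path, so each week cut from Database cuts the finish by one (this holds down to a finish of 19).
Need 26 − 21 = 5 weeks off Database → Database becomes 7 weeks, finish becomes 21.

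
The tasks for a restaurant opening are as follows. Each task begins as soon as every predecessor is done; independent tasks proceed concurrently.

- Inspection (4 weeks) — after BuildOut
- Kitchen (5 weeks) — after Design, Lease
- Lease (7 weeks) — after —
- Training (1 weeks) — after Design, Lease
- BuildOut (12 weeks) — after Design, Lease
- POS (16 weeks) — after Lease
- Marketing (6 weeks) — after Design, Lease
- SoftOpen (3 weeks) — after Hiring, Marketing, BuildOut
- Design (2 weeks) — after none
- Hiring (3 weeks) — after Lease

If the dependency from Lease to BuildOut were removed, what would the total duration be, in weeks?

23

Before: longest chain Lease→BuildOut→Inspection = 7+12+4 = 23, finish 23.
Without Lease→BuildOut, BuildOut's earliest start moves from 7 to 2.
After: Lease→POS = 7+16 = 23 → 23 weeks.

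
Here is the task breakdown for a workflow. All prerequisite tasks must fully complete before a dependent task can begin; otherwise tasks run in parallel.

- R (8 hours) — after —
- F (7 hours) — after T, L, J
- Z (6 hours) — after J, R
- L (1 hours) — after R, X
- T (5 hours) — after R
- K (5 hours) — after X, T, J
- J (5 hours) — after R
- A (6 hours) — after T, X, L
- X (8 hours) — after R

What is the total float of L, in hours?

Critical path: R→X→L→F = 8+8+1+7 = 24, so the finish is 24 hours.
The longest chain containing L totals 24 hours.
Slack of L = 16 − 16 = 0 hours.

0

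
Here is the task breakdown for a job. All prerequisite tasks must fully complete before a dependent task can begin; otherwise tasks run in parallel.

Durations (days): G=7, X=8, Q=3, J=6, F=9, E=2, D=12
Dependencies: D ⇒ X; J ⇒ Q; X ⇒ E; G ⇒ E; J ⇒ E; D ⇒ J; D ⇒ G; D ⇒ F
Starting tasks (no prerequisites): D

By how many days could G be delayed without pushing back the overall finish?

Critical path: D→X→E = 12+8+2 = 22, so the finish is 22 days.
G finishes as early as 19 and must finish by 20.
Slack of G = 13 − 12 = 1 day.

1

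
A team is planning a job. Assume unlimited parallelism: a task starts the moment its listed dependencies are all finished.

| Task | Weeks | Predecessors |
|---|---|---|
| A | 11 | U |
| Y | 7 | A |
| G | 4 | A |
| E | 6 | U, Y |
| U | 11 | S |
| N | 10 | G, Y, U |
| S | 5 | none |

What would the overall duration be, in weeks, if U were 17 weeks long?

Baseline: S→U→A→Y→N = 5+11+11+7+10 = 44 → 44 weeks.
Since U is critical, the +6 change carries straight to that chain (now 50 weeks).
No other chain overtakes it, so the finish is 50 weeks.

50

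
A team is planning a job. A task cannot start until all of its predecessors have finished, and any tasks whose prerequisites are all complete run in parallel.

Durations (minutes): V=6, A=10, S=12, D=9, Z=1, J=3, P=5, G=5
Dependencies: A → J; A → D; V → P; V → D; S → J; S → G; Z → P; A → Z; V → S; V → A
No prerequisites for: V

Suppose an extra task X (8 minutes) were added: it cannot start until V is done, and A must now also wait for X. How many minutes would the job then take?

Originally the job takes 25 minutes.
With X inserted, A now waits for max(V, X).
New critical path: V→X→A→D = 6+8+10+9 = 33 ⇒ 33 minutes.

33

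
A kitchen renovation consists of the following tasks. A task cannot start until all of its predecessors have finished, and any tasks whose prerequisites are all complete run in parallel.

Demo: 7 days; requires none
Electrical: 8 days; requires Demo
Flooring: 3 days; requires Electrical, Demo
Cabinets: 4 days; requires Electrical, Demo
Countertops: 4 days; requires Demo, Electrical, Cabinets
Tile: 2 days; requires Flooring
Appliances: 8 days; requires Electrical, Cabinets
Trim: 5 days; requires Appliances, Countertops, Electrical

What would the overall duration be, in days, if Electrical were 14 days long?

38

As given, the longest chain is Demo→Electrical→Cabinets→Appliances→Trim = 7+8+4+8+5 = 32, so the finish is 32 days.
Electrical lies on that path, so at 14 days the path becomes 38 days.
The critical path is still Demo→Electrical→Cabinets→Appliances→Trim; finish is now 38 days.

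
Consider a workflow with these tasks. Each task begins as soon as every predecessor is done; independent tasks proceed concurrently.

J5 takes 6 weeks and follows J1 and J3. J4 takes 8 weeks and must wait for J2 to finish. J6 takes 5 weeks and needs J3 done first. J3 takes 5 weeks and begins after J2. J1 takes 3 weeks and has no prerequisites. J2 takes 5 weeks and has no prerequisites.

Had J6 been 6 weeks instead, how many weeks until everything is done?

16

Baseline: J2→J3→J5 = 5+5+6 = 16 → 16 weeks.
The longest path through J6 is only 15 weeks, so J6 has float 1.
The critical path is still J2→J3→J5; finish is now 16 weeks.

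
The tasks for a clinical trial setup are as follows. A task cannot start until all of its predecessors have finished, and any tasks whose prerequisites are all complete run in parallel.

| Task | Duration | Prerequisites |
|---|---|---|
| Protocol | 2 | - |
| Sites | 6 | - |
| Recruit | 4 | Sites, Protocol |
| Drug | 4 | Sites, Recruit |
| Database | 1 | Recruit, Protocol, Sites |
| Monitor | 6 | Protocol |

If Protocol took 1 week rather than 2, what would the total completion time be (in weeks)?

As given, the longest chain is Sites→Recruit→Drug = 6+4+4 = 14, so the finish is 14 weeks.
Protocol is off the critical path — its longest chain is 10 weeks, giving 4 of slack.
No other chain overtakes it, so the finish is 14 weeks.

14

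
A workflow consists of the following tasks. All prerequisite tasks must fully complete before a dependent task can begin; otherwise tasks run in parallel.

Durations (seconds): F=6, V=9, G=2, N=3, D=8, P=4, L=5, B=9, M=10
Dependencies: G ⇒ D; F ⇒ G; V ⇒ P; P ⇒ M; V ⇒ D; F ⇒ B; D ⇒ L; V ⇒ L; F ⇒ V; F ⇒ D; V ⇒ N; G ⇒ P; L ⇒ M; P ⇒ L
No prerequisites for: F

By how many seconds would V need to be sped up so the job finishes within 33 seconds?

Current finish: 38 seconds; target: 33.
V is on every critical path, so each second cut from V cuts the finish by one (this holds down to a finish of 31).
Need 38 − 33 = 5 seconds off V → V becomes 4 seconds, finish becomes 33.

5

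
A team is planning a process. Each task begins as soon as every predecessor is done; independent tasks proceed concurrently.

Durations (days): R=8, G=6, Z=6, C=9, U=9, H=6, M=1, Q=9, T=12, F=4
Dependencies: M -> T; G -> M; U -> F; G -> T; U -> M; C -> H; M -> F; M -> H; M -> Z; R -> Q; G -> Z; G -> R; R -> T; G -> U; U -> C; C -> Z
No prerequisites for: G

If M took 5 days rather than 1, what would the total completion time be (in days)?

32

Critical path before the change: G→U→C→H = 6+9+9+6 = 30 giving 30 days.
The longest path through M is only 28 days, so M has float 2.
New critical path: G→U→M→T = 6+9+5+12 = 32 ⇒ 32 days.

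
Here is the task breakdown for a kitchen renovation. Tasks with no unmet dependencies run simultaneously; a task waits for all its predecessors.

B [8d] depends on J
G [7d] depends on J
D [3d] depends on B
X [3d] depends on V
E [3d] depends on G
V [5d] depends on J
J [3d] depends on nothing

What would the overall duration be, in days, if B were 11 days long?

17

Critical path before the change: J→B→D = 3+8+3 = 14 giving 14 days.
Since B is critical, the +3 change carries straight to that chain (now 17 days).
That remains the longest chain; total 17 days.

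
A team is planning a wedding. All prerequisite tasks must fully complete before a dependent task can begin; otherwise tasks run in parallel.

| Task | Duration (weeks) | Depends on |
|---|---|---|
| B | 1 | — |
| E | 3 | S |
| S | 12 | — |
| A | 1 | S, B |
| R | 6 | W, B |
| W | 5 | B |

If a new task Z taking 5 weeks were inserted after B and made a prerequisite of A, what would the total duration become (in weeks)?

Originally the schedule takes 15 weeks.
With Z inserted, A now waits for max(S, B, Z).
New critical path: S→E = 12+3 = 15 ⇒ 15 weeks.

15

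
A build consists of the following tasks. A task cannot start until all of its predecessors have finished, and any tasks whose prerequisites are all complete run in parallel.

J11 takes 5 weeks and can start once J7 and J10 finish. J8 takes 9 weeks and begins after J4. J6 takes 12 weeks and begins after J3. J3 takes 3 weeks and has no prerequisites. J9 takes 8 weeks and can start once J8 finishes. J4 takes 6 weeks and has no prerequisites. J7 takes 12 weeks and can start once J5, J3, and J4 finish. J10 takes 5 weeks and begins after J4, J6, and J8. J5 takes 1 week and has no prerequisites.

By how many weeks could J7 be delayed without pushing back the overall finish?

Critical path: J3→J6→J10→J11 = 3+12+5+5 = 25, so the finish is 25 weeks.
Longest path through J7: 23 weeks (earliest finish 18, latest finish 20).
Float = 25 − 23 = 2.

2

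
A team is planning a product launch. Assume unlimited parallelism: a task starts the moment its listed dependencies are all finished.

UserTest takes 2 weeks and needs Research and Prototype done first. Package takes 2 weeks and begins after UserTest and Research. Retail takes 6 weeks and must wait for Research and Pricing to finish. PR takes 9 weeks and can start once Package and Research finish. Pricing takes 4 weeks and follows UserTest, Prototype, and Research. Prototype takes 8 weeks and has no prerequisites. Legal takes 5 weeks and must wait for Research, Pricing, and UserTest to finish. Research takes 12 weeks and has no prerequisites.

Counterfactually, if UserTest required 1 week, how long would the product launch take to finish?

24

Actual critical path: Research→UserTest→Package→PR = 12+2+2+9 = 25 ⇒ 25 weeks.
UserTest is on the critical path; changing it to 1 makes that path 24 weeks.
No other chain overtakes it, so the finish is 24 weeks.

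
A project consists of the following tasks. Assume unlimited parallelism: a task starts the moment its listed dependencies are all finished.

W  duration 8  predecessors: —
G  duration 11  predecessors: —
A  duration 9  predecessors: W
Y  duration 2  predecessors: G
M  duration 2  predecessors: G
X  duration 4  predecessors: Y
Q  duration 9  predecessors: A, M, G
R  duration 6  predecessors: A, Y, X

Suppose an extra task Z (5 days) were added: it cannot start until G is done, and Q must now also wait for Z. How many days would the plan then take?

26

Originally the plan takes 26 days.
With Z inserted, Q now waits for max(A, M, G, Z).
New critical path: W→A→Q = 8+9+9 = 26 ⇒ 26 days.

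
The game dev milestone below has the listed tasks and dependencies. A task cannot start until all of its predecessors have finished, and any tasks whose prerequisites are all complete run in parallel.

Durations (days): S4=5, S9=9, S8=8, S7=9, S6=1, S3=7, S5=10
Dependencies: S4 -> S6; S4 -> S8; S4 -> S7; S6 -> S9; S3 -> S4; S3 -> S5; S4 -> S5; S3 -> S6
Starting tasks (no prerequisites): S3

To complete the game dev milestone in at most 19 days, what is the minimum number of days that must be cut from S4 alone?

3

Current finish: 22 days; target: 19.
S4 is on every critical path, so each day cut from S4 cuts the finish by one (this holds down to a finish of 18).
Need 22 − 19 = 3 days off S4 → S4 becomes 2 days, finish becomes 19.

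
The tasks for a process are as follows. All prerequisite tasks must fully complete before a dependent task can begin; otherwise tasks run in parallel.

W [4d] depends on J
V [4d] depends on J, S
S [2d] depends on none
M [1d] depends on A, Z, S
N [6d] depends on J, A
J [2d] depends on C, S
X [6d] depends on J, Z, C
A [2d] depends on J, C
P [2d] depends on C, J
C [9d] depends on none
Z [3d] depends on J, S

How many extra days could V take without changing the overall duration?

The longest chain is C→J→Z→X = 9+2+3+6 = 20; overall finish 20 days.
V finishes as early as 15 and must finish by 20.
Float = 20 − 15 = 5.

5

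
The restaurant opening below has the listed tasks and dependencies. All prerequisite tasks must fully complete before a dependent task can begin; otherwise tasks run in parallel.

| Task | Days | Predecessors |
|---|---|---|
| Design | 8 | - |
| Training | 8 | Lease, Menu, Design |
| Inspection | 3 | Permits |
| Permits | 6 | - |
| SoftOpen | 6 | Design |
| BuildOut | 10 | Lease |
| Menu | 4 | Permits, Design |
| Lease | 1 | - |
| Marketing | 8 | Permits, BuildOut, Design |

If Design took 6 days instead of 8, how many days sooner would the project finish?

Actual critical path: Design→Menu→Training = 8+4+8 = 20 ⇒ 20 days.
Design is on the critical path; changing it to 6 makes that path 18 days.
New critical path: Lease→BuildOut→Marketing = 1+10+8 = 19 ⇒ 19 days.
Change in finish: 19 − 20 = -1 days.

1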